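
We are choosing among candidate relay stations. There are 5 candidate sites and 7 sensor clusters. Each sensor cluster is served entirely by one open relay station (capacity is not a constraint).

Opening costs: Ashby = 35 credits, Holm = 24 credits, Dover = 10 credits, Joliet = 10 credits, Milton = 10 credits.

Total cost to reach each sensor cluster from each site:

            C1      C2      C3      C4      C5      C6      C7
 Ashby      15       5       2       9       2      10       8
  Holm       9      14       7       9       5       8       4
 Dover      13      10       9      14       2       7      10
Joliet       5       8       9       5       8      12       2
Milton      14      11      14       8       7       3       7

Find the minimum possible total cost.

For any fixed open set, each sensor cluster goes to its cheapest open site; total = fixed + service.
{Dover, Joliet}: C1→Joliet 5, C2→Joliet 8, C3→Dover 9, C4→Joliet 5, C5→Dover 2, C6→Dover 7, C7→Joliet 2. Service 38; fixed 20; total 58.
{Joliet}: service 49 + fixed 10 = 59
{Joliet, Milton}: C1→Joliet 5, C2→Joliet 8, C3→Joliet 9, C4→Joliet 5, C5→Milton 7, C6→Milton 3, C7→Joliet 2. Service 39; fixed 20; total 59.
{Ashby, Holm, Dover, Joliet, Milton}: service 24 + fixed 89 = 113
No other subset beats 58.

Minimum total cost: 58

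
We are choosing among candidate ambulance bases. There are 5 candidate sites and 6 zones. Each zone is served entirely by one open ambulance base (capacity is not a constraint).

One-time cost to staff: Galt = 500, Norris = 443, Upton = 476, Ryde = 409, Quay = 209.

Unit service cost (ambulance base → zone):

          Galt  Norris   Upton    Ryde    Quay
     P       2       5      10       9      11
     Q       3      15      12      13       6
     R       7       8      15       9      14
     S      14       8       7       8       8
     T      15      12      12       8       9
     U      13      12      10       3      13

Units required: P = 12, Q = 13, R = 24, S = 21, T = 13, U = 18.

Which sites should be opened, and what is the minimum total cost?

For any fixed open set, each zone goes to its cheapest open site; total = fixed + service.
{Ryde}: P→Ryde 9·12=108, Q→Ryde 13·13=169, R→Ryde 9·24=216, S→Ryde 8·21=168, T→Ryde 8·13=104, U→Ryde 3·18=54. Service 819; fixed 409; total 1228.
{Quay}: P→Quay 11·12=132, Q→Quay 6·13=78, R→Quay 14·24=336, S→Quay 8·21=168, T→Quay 9·13=117, U→Quay 13·18=234. Service 1065; fixed 209; total 1274.
{Ryde, Quay}: service 728 + fixed 618 = 1346
{Galt, Norris, Upton, Ryde, Quay}: service 536 + fixed 2037 = 2573
No other subset beats 1228.

Open Ryde only; minimum total cost 1228.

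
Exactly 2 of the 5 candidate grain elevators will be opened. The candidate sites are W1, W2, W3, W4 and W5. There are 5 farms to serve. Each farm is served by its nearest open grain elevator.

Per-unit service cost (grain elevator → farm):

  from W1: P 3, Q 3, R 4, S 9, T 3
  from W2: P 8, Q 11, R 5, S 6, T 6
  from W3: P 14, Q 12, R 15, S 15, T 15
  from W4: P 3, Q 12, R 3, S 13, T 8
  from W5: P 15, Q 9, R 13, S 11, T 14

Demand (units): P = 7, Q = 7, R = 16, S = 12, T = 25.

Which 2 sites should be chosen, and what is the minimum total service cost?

Choose W1 and W2; total service cost 253.

With exactly 2 open, each farm uses its cheapest among the chosen.
{W1, W2}: P→W1 3·7=21, Q→W1 3·7=21, R→W1 4·16=64, S→W2 6·12=72, T→W1 3·25=75. Service cost 253.
{W1, W4}: service cost 273
{W1, W3}: service cost 289
Among all 10 size-2 choices, {W1, W2} is lowest.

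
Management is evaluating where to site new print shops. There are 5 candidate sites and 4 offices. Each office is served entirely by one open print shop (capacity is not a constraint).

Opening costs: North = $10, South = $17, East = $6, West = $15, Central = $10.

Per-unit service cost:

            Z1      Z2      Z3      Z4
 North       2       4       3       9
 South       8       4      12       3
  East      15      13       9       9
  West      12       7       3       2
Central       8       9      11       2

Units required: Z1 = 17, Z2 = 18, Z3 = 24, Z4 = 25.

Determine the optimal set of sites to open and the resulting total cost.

For any fixed open set, each office goes to its cheapest open site; total = fixed + service.
{North, Central}: Z1→North 2·17=34, Z2→North 4·18=72, Z3→North 3·24=72, Z4→Central 2·25=50. Service 228; fixed 20; total 248.
{North, West}: Z1→North 2·17=34, Z2→North 4·18=72, Z3→North 3·24=72, Z4→West 2·25=50. Service 228; fixed 25; total 253.
{North, East, Central}: service 228 + fixed 26 = 254
{North, South, East, West, Central}: service 228 + fixed 58 = 286
No other subset beats 248.

Open North and Central; minimum total cost 248.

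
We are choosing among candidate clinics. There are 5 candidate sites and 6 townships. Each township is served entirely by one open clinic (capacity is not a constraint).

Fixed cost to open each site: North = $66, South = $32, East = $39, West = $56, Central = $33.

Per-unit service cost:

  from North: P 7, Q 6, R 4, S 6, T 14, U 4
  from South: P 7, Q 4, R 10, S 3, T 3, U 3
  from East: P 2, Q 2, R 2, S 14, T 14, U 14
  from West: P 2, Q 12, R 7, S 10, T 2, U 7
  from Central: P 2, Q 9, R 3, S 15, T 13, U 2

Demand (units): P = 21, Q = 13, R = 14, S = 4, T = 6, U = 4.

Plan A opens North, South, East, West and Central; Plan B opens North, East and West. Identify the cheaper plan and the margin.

Plan A: {North, South, East, West, Central}: P→East 2·21=42, Q→East 2·13=26, R→East 2·14=28, S→South 3·4=12, T→West 2·6=12, U→Central 2·4=8. Service 128; fixed 226; total 354.
Plan B: {North, East, West}: P→East 2·21=42, Q→East 2·13=26, R→East 2·14=28, S→North 6·4=24, T→West 2·6=12, U→North 4·4=16. Service 148; fixed 161; total 309.
Difference: |354 − 309| = 45.

Plan B is cheaper by 45.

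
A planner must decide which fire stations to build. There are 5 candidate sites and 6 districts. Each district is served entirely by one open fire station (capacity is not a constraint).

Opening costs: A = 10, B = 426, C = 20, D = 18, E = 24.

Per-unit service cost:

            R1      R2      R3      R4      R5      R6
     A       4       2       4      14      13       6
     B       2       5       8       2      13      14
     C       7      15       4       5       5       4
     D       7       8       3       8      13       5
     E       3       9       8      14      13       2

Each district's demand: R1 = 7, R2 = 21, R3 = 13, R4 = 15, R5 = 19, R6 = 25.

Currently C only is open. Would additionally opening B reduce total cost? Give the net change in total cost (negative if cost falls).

No — net change +136 (cost rises by 136).

Current service cost with {C}: 686.
Adding B: each district re-picks its cheapest; new service cost 396, saving 290.
Extra fixed cost: 426. Net change = 426 − 290 = 136.
(Totals: 706 → 842.)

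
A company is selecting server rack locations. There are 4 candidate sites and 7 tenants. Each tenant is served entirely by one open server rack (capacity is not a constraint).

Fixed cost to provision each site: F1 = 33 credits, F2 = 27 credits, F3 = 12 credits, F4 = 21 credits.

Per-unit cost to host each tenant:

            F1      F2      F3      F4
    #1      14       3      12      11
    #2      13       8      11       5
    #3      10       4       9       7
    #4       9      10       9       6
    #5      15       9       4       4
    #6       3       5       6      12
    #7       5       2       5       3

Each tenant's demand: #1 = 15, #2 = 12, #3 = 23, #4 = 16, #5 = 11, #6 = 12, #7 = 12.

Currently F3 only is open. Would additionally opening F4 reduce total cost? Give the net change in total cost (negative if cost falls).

Yes — net change −184 (cost falls by 184).

Current service cost with {F3}: 839.
Adding F4: each tenant re-picks its cheapest; new service cost 634, saving 205.
Extra fixed cost: 21. Net change = 21 − 205 = -184.
(Totals: 851 → 667.)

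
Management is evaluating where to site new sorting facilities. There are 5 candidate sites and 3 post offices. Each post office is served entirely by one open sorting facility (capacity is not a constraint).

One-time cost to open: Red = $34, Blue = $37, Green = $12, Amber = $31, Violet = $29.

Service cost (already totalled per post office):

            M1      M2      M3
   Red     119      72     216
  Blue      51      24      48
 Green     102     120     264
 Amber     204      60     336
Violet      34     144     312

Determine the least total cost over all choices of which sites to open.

Minimum total cost: 160

For any fixed open set, each post office goes to its cheapest open site; total = fixed + service.
{Blue}: M1→Blue 51, M2→Blue 24, M3→Blue 48. Service 123; fixed 37; total 160.
{Blue, Green}: service 123 + fixed 49 = 172
{Blue, Violet}: service 106 + fixed 66 = 172
{Red, Blue, Green, Amber, Violet}: M1→Violet 34, M2→Blue 24, M3→Blue 48. Service 106; fixed 143; total 249.
No other subset beats 160.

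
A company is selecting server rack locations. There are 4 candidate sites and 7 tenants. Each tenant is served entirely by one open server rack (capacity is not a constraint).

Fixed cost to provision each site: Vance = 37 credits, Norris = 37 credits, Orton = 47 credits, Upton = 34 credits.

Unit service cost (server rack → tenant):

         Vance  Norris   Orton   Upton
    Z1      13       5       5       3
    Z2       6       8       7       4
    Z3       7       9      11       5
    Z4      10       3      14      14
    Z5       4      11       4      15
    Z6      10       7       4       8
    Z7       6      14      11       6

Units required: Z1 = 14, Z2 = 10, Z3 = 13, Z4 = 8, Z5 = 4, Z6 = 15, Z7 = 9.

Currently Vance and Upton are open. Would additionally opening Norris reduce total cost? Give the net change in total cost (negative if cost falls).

Yes — net change −34 (cost falls by 34).

Current service cost with {Vance, Upton}: 417.
Adding Norris: each tenant re-picks its cheapest; new service cost 346, saving 71.
Extra fixed cost: 37. Net change = 37 − 71 = -34.
(Totals: 488 → 454.)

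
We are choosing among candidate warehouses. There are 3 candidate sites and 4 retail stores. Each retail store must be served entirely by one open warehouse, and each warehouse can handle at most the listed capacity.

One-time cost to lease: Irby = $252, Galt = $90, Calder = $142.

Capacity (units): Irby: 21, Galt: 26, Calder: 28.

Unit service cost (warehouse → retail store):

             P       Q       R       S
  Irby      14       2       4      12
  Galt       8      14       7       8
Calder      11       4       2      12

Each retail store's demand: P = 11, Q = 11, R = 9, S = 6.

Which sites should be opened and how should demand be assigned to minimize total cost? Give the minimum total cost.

Minimum total cost: 430

Open {Galt, Calder}: P→Galt 8·11=88, Q→Calder 4·11=44, R→Calder 2·9=18, S→Galt 8·6=48.
Loads: Galt carries 17/26, Calder carries 20/28. Service 198; fixed 232; total 430.
Next best feasible plan costs 454.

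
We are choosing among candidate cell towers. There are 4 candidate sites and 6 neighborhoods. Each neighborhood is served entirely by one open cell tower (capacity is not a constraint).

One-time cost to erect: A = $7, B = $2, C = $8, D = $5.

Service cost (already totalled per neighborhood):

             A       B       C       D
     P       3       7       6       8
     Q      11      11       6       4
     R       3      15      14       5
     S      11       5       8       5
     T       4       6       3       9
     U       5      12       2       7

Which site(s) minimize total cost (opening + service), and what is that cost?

Open A and D; minimum total cost 36.

For any fixed open set, each neighborhood goes to its cheapest open site; total = fixed + service.
{A, D}: P→A 3, Q→D 4, R→A 3, S→D 5, T→A 4, U→A 5. Service 24; fixed 12; total 36.
{A, B, D}: service 24 + fixed 14 = 38
{C, D}: P→C 6, Q→D 4, R→D 5, S→D 5, T→C 3, U→C 2. Service 25; fixed 13; total 38.
{A, B, C, D}: service 20 + fixed 22 = 42
No other subset beats 36.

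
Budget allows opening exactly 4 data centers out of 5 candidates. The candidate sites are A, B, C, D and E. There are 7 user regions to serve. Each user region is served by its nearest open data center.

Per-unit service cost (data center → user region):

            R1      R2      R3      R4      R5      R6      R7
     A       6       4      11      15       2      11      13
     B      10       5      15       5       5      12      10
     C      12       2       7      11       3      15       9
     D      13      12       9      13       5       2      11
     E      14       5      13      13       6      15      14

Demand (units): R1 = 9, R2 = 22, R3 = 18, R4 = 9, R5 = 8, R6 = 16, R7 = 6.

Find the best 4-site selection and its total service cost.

With exactly 4 open, each user region uses its cheapest among the chosen.
{A, B, C, D}: R1→A 6·9=54, R2→C 2·22=44, R3→C 7·18=126, R4→B 5·9=45, R5→A 2·8=16, R6→D 2·16=32, R7→C 9·6=54. Service cost 371.
{B, C, D, E}: service cost 415
{A, C, D, E}: service cost 425
Among all 5 size-4 choices, {A, B, C, D} is lowest.

Choose A, B, C and D; total service cost 371.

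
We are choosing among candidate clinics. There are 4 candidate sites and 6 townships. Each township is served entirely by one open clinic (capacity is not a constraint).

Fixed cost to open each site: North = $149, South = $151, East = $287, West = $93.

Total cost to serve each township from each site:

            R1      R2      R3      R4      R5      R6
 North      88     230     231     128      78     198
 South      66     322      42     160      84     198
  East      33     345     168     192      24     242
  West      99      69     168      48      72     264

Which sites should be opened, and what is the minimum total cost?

Open South and West; minimum total cost 739.

For any fixed open set, each township goes to its cheapest open site; total = fixed + service.
{South, West}: R1→South 66, R2→West 69, R3→South 42, R4→West 48, R5→West 72, R6→South 198. Service 495; fixed 244; total 739.
{West}: R1→West 99, R2→West 69, R3→West 168, R4→West 48, R5→West 72, R6→West 264. Service 720; fixed 93; total 813.
{North, West}: service 643 + fixed 242 = 885
{North, South, East, West}: service 414 + fixed 680 = 1094
(All 15 nonempty subsets were checked; South and West is lowest.)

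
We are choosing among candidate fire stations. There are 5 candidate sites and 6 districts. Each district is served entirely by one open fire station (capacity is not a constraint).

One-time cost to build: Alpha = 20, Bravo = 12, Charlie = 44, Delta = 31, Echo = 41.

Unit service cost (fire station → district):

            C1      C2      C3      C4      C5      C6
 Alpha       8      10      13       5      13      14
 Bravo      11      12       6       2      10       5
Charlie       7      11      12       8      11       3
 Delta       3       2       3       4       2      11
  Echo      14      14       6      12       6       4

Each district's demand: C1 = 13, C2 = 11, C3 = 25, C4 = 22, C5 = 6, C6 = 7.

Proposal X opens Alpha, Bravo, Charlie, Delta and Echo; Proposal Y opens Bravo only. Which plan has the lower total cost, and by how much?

Proposal X: {Alpha, Bravo, Charlie, Delta, Echo}: C1→Delta 3·13=39, C2→Delta 2·11=22, C3→Delta 3·25=75, C4→Bravo 2·22=44, C5→Delta 2·6=12, C6→Charlie 3·7=21. Service 213; fixed 148; total 361.
Proposal Y: {Bravo}: C1→Bravo 11·13=143, C2→Bravo 12·11=132, C3→Bravo 6·25=150, C4→Bravo 2·22=44, C5→Bravo 10·6=60, C6→Bravo 5·7=35. Service 564; fixed 12; total 576.
Difference: |361 − 576| = 215.

Proposal X is cheaper by 215.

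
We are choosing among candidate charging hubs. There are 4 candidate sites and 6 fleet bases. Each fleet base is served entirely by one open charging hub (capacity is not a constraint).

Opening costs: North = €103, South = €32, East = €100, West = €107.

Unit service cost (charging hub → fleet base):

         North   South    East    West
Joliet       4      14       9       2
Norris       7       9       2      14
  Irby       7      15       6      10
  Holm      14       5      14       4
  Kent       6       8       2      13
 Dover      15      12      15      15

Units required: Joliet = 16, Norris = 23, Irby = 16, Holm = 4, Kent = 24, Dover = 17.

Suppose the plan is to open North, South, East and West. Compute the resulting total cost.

Total cost: 784

Each fleet base is assigned to its cheapest site among the open ones.
{North, South, East, West}: Joliet→West 2·16=32, Norris→East 2·23=46, Irby→East 6·16=96, Holm→West 4·4=16, Kent→East 2·24=48, Dover→South 12·17=204. Service 442; fixed 342; total 784.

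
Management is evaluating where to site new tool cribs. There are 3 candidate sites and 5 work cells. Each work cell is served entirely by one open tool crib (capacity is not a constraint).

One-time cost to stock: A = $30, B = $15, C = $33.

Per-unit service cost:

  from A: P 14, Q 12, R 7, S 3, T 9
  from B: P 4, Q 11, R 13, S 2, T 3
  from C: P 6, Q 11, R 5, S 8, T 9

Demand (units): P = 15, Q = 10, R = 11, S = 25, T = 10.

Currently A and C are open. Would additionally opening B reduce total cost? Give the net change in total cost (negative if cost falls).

Current service cost with {A, C}: 420.
Adding B: each work cell re-picks its cheapest; new service cost 305, saving 115.
Extra fixed cost: 15. Net change = 15 − 115 = -100.
(Totals: 483 → 383.)

Yes — net change −100 (cost falls by 100).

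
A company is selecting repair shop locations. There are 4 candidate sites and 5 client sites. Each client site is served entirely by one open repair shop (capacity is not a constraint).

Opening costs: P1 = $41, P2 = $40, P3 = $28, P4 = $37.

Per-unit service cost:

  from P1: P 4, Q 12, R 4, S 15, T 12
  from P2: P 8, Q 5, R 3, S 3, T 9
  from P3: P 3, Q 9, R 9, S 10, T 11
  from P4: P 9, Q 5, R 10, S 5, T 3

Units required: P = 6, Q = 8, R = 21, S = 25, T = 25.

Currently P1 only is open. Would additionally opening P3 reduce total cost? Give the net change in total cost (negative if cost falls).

Yes — net change −152 (cost falls by 152).

Current service cost with {P1}: 879.
Adding P3: each client site re-picks its cheapest; new service cost 699, saving 180.
Extra fixed cost: 28. Net change = 28 − 180 = -152.
(Totals: 920 → 768.)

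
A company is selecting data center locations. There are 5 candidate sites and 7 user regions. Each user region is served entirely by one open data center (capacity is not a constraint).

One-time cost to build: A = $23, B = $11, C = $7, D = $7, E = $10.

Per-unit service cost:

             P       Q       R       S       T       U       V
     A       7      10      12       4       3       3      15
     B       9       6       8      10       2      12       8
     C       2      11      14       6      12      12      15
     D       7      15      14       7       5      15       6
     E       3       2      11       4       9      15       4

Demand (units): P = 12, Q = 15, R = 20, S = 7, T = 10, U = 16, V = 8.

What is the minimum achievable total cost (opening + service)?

Minimum total cost: 393

For any fixed open set, each user region goes to its cheapest open site; total = fixed + service.
{A, B, C, E}: P→C 2·12=24, Q→E 2·15=30, R→B 8·20=160, S→A 4·7=28, T→B 2·10=20, U→A 3·16=48, V→E 4·8=32. Service 342; fixed 51; total 393.
{A, B, E}: P→E 3·12=36, Q→E 2·15=30, R→B 8·20=160, S→A 4·7=28, T→B 2·10=20, U→A 3·16=48, V→E 4·8=32. Service 354; fixed 44; total 398.
{A, B, C, D, E}: service 342 + fixed 58 = 400
{C}: service 943 + fixed 7 = 950
No other subset beats 393.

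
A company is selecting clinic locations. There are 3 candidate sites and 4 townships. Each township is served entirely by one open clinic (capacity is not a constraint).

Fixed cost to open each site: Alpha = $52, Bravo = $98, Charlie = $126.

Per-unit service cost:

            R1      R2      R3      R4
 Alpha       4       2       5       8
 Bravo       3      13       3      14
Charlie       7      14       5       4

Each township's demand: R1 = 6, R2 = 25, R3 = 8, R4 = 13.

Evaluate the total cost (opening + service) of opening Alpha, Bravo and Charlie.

Each township is assigned to its cheapest site among the open ones.
{Alpha, Bravo, Charlie}: R1→Bravo 3·6=18, R2→Alpha 2·25=50, R3→Bravo 3·8=24, R4→Charlie 4·13=52. Service 144; fixed 276; total 420.

Total cost: 420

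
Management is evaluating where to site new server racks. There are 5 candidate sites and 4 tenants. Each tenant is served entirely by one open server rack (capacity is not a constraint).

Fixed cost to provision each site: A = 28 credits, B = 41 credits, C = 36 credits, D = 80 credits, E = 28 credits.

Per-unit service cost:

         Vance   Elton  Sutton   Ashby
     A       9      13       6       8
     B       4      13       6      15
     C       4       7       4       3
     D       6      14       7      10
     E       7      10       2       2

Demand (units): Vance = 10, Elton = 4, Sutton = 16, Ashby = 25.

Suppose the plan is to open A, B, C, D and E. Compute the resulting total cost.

Total cost: 363

Each tenant is assigned to its cheapest site among the open ones.
{A, B, C, D, E}: Vance→B 4·10=40, Elton→C 7·4=28, Sutton→E 2·16=32, Ashby→E 2·25=50. Service 150; fixed 213; total 363.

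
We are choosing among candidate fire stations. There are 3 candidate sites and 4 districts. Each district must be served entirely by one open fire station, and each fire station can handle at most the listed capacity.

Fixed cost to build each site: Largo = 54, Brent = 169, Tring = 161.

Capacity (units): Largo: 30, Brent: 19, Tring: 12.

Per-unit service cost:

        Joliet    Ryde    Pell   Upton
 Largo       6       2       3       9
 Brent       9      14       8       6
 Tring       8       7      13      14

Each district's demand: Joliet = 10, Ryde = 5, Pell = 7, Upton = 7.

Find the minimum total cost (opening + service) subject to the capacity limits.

Minimum total cost: 208

Open {Largo}: Joliet→Largo 6·10=60, Ryde→Largo 2·5=10, Pell→Largo 3·7=21, Upton→Largo 9·7=63.
Loads: Largo carries 29/30. Service 154; fixed 54; total 208.
Next best feasible plan costs 356.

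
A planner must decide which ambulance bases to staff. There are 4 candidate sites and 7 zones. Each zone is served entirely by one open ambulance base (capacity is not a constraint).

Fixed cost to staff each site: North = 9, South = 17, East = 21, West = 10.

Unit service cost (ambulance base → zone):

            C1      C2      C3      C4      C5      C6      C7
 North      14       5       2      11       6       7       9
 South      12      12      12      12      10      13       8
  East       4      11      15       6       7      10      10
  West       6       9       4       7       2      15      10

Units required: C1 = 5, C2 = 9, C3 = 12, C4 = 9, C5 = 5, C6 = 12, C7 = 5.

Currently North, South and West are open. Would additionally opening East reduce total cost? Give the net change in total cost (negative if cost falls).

No — net change +2 (cost rises by 2).

Current service cost with {North, South, West}: 296.
Adding East: each zone re-picks its cheapest; new service cost 277, saving 19.
Extra fixed cost: 21. Net change = 21 − 19 = 2.
(Totals: 332 → 334.)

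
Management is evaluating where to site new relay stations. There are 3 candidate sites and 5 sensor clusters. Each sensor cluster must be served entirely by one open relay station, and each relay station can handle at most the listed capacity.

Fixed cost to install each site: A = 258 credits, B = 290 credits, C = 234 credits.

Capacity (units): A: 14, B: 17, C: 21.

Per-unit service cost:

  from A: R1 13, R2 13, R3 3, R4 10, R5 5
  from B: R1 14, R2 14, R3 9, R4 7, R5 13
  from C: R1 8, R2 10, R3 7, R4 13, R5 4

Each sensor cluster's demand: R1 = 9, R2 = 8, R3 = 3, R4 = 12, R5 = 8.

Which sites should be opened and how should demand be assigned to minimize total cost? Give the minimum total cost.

Open {A, B, C}: R1→C 8·9=72, R2→C 10·8=80, R3→A 3·3=9, R4→B 7·12=84, R5→A 5·8=40.
Loads: A carries 11/14, B carries 12/17, C carries 17/21. Service 285; fixed 782; total 1067.
Next best feasible plan costs 1079.

Minimum total cost: 1067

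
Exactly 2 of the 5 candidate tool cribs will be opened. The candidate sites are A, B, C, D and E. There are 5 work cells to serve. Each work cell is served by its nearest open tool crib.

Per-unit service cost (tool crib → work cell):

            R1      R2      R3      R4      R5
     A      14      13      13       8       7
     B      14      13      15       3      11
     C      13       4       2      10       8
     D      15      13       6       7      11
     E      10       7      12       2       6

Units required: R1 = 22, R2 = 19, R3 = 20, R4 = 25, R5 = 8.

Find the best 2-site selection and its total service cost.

Choose C and E; total service cost 434.

With exactly 2 open, each work cell uses its cheapest among the chosen.
{C, E}: R1→E 10·22=220, R2→C 4·19=76, R3→C 2·20=40, R4→E 2·25=50, R5→E 6·8=48. Service cost 434.
{B, C}: service cost 541
{D, E}: service cost 571
Among all 10 size-2 choices, {C, E} is lowest.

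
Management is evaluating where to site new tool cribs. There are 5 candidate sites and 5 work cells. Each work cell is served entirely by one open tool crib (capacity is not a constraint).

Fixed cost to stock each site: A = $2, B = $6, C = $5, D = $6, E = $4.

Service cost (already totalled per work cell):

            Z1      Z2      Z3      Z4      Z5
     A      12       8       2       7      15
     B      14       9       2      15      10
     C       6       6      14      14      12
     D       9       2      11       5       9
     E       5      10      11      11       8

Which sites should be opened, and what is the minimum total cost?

Open A, D and E; minimum total cost 34.

For any fixed open set, each work cell goes to its cheapest open site; total = fixed + service.
{A, D, E}: Z1→E 5, Z2→D 2, Z3→A 2, Z4→D 5, Z5→E 8. Service 22; fixed 12; total 34.
{A, D}: service 27 + fixed 8 = 35
{A, E}: service 30 + fixed 6 = 36
{A, B, C, D, E}: Z1→E 5, Z2→D 2, Z3→A 2, Z4→D 5, Z5→E 8. Service 22; fixed 23; total 45.
No other subset beats 34.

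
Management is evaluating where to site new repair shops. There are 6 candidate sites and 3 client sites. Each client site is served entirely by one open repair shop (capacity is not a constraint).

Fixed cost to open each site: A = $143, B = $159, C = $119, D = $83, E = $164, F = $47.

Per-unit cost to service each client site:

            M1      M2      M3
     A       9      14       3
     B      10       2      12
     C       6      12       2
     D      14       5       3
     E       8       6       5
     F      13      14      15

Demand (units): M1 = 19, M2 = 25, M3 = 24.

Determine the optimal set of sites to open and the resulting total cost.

For any fixed open set, each client site goes to its cheapest open site; total = fixed + service.
{C, D}: M1→C 6·19=114, M2→D 5·25=125, M3→C 2·24=48. Service 287; fixed 202; total 489.
{B, C}: service 212 + fixed 278 = 490
{C, D, F}: service 287 + fixed 249 = 536
{A, B, C, D, E, F}: M1→C 6·19=114, M2→B 2·25=50, M3→C 2·24=48. Service 212; fixed 715; total 927.
No other subset beats 489.

Open C and D; minimum total cost 489.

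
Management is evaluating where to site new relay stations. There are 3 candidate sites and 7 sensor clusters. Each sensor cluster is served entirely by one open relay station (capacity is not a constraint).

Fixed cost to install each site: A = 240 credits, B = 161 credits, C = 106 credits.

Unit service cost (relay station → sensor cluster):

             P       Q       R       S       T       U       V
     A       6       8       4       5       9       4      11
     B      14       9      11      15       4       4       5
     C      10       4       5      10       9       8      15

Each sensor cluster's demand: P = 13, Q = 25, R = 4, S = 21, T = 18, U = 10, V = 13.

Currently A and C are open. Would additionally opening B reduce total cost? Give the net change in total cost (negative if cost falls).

Current service cost with {A, C}: 644.
Adding B: each sensor cluster re-picks its cheapest; new service cost 476, saving 168.
Extra fixed cost: 161. Net change = 161 − 168 = -7.
(Totals: 990 → 983.)

Yes — net change −7 (cost falls by 7).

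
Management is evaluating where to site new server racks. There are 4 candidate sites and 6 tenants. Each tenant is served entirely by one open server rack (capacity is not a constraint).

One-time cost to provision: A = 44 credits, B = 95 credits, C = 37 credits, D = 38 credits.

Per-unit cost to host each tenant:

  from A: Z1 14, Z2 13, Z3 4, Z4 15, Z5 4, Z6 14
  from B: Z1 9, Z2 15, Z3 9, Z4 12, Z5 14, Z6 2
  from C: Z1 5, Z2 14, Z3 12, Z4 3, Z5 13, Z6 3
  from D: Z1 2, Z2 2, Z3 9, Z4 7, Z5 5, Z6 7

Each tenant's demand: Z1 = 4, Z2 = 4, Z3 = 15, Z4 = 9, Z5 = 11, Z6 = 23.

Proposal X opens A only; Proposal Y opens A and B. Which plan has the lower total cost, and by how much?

Proposal Y is cheaper by 228.

Proposal X: {A}: Z1→A 14·4=56, Z2→A 13·4=52, Z3→A 4·15=60, Z4→A 15·9=135, Z5→A 4·11=44, Z6→A 14·23=322. Service 669; fixed 44; total 713.
Proposal Y: {A, B}: Z1→B 9·4=36, Z2→A 13·4=52, Z3→A 4·15=60, Z4→B 12·9=108, Z5→A 4·11=44, Z6→B 2·23=46. Service 346; fixed 139; total 485.
Difference: |713 − 485| = 228.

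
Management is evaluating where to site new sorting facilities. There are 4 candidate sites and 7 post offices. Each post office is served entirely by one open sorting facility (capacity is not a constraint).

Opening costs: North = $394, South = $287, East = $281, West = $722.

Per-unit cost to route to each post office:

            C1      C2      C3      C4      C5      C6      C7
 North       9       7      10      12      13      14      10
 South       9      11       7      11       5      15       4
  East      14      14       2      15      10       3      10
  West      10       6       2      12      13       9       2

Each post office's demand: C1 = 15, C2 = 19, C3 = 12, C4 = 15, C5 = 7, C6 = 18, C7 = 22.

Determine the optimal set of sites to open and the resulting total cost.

For any fixed open set, each post office goes to its cheapest open site; total = fixed + service.
{South}: C1→South 9·15=135, C2→South 11·19=209, C3→South 7·12=84, C4→South 11·15=165, C5→South 5·7=35, C6→South 15·18=270, C7→South 4·22=88. Service 986; fixed 287; total 1273.
{South, East}: service 710 + fixed 568 = 1278
{East}: C1→East 14·15=210, C2→East 14·19=266, C3→East 2·12=24, C4→East 15·15=225, C5→East 10·7=70, C6→East 3·18=54, C7→East 10·22=220. Service 1069; fixed 281; total 1350.
{North, South, East, West}: service 571 + fixed 1684 = 2255
(All 15 nonempty subsets were checked; South only is lowest.)

Open South only; minimum total cost 1273.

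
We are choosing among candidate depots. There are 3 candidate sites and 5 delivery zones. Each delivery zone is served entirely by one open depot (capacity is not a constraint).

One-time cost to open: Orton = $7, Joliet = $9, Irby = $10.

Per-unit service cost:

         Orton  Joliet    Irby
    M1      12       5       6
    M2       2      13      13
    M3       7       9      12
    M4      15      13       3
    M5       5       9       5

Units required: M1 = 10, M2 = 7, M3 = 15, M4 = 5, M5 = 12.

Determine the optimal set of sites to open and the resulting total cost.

For any fixed open set, each delivery zone goes to its cheapest open site; total = fixed + service.
{Orton, Joliet, Irby}: M1→Joliet 5·10=50, M2→Orton 2·7=14, M3→Orton 7·15=105, M4→Irby 3·5=15, M5→Orton 5·12=60. Service 244; fixed 26; total 270.
{Orton, Irby}: M1→Irby 6·10=60, M2→Orton 2·7=14, M3→Orton 7·15=105, M4→Irby 3·5=15, M5→Orton 5·12=60. Service 254; fixed 17; total 271.
{Orton, Joliet}: service 294 + fixed 16 = 310
{Orton}: M1→Orton 12·10=120, M2→Orton 2·7=14, M3→Orton 7·15=105, M4→Orton 15·5=75, M5→Orton 5·12=60. Service 374; fixed 7; total 381.
No other subset beats 270.

Open Orton, Joliet and Irby; minimum total cost 270.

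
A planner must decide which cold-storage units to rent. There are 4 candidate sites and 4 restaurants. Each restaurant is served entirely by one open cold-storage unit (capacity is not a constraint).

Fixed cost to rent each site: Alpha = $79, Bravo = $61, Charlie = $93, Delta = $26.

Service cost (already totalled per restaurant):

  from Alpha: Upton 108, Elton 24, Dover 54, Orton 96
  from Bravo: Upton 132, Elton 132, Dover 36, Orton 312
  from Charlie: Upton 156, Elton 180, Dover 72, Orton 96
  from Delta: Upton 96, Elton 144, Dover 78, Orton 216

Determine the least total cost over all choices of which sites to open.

For any fixed open set, each restaurant goes to its cheapest open site; total = fixed + service.
{Alpha}: Upton→Alpha 108, Elton→Alpha 24, Dover→Alpha 54, Orton→Alpha 96. Service 282; fixed 79; total 361.
{Alpha, Delta}: Upton→Delta 96, Elton→Alpha 24, Dover→Alpha 54, Orton→Alpha 96. Service 270; fixed 105; total 375.
{Alpha, Bravo}: Upton→Alpha 108, Elton→Alpha 24, Dover→Bravo 36, Orton→Alpha 96. Service 264; fixed 140; total 404.
{Alpha, Bravo, Charlie, Delta}: service 252 + fixed 259 = 511
No other subset beats 361.

Minimum total cost: 361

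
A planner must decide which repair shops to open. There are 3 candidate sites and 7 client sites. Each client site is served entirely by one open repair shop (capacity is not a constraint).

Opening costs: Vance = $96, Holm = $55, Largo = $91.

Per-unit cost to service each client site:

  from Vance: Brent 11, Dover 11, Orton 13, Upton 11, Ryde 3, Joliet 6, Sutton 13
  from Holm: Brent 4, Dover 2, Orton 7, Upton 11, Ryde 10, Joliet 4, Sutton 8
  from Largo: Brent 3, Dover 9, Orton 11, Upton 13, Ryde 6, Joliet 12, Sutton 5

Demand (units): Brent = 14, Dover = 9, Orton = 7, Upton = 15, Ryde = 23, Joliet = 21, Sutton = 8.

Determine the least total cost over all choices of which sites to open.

For any fixed open set, each client site goes to its cheapest open site; total = fixed + service.
{Vance, Holm}: Brent→Holm 4·14=56, Dover→Holm 2·9=18, Orton→Holm 7·7=49, Upton→Vance 11·15=165, Ryde→Vance 3·23=69, Joliet→Holm 4·21=84, Sutton→Holm 8·8=64. Service 505; fixed 151; total 656.
{Holm, Largo}: service 536 + fixed 146 = 682
{Vance, Holm, Largo}: service 467 + fixed 242 = 709
{Holm}: service 666 + fixed 55 = 721
No other subset beats 656.

Minimum total cost: 656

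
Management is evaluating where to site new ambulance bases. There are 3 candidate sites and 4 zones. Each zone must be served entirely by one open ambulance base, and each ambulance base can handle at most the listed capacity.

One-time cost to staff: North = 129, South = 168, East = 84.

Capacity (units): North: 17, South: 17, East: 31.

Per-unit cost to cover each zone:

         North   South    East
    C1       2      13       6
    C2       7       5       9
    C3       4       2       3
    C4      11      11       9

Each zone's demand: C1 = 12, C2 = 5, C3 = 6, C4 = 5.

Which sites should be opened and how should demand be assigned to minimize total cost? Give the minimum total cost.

Minimum total cost: 264

Open {East}: C1→East 6·12=72, C2→East 9·5=45, C3→East 3·6=18, C4→East 9·5=45.
Loads: East carries 28/31. Service 180; fixed 84; total 264.
Next best feasible plan costs 335.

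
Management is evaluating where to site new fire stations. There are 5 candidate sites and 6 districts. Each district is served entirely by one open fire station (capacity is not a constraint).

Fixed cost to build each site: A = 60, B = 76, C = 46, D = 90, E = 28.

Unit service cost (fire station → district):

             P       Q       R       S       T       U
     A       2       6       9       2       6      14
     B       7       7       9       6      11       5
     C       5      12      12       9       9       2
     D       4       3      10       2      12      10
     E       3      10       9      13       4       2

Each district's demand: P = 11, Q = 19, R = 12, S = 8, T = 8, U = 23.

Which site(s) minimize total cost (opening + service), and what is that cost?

Open D and E; minimum total cost 410.

For any fixed open set, each district goes to its cheapest open site; total = fixed + service.
{D, E}: P→E 3·11=33, Q→D 3·19=57, R→E 9·12=108, S→D 2·8=16, T→E 4·8=32, U→E 2·23=46. Service 292; fixed 118; total 410.
{A, E}: P→A 2·11=22, Q→A 6·19=114, R→A 9·12=108, S→A 2·8=16, T→E 4·8=32, U→E 2·23=46. Service 338; fixed 88; total 426.
{C, D, E}: service 292 + fixed 164 = 456
{A, B, C, D, E}: P→A 2·11=22, Q→D 3·19=57, R→A 9·12=108, S→A 2·8=16, T→E 4·8=32, U→C 2·23=46. Service 281; fixed 300; total 581.
No other subset beats 410.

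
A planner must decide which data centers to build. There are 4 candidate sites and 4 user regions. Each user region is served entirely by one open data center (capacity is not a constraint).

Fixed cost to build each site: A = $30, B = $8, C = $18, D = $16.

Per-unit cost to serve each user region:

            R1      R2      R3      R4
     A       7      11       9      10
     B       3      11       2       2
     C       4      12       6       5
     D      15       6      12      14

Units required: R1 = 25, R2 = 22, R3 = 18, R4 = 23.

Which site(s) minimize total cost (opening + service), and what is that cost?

Open B and D; minimum total cost 313.

For any fixed open set, each user region goes to its cheapest open site; total = fixed + service.
{B, D}: R1→B 3·25=75, R2→D 6·22=132, R3→B 2·18=36, R4→B 2·23=46. Service 289; fixed 24; total 313.
{B, C, D}: R1→B 3·25=75, R2→D 6·22=132, R3→B 2·18=36, R4→B 2·23=46. Service 289; fixed 42; total 331.
{A, B, D}: service 289 + fixed 54 = 343
{A, B, C, D}: R1→B 3·25=75, R2→D 6·22=132, R3→B 2·18=36, R4→B 2·23=46. Service 289; fixed 72; total 361.
No other subset beats 313.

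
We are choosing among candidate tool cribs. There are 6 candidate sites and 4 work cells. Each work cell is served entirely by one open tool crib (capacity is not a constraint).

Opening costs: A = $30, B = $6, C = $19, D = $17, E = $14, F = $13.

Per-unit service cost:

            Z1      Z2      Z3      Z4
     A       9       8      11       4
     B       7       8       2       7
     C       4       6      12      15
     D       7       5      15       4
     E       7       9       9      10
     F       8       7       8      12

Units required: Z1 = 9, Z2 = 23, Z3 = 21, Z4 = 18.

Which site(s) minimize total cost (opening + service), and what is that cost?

Open B, C and D; minimum total cost 307.

For any fixed open set, each work cell goes to its cheapest open site; total = fixed + service.
{B, C, D}: Z1→C 4·9=36, Z2→D 5·23=115, Z3→B 2·21=42, Z4→D 4·18=72. Service 265; fixed 42; total 307.
{B, D}: service 292 + fixed 23 = 315
{B, C, D, F}: Z1→C 4·9=36, Z2→D 5·23=115, Z3→B 2·21=42, Z4→D 4·18=72. Service 265; fixed 55; total 320.
{A, B, C, D, E, F}: service 265 + fixed 99 = 364
No other subset beats 307.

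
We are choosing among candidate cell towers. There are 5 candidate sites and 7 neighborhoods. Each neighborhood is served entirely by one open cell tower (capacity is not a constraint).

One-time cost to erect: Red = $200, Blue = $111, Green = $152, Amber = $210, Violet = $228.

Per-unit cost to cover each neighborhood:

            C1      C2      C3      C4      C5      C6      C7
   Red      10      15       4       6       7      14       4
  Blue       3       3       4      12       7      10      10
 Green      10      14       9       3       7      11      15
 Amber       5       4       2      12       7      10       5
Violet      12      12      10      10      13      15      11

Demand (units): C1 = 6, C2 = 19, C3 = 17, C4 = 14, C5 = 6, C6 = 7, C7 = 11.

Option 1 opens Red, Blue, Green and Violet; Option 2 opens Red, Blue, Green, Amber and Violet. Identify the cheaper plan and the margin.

Option 1 is cheaper by 176.

Option 1: {Red, Blue, Green, Violet}: C1→Blue 3·6=18, C2→Blue 3·19=57, C3→Red 4·17=68, C4→Green 3·14=42, C5→Red 7·6=42, C6→Blue 10·7=70, C7→Red 4·11=44. Service 341; fixed 691; total 1032.
Option 2: {Red, Blue, Green, Amber, Violet}: C1→Blue 3·6=18, C2→Blue 3·19=57, C3→Amber 2·17=34, C4→Green 3·14=42, C5→Red 7·6=42, C6→Blue 10·7=70, C7→Red 4·11=44. Service 307; fixed 901; total 1208.
Difference: |1032 − 1208| = 176.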